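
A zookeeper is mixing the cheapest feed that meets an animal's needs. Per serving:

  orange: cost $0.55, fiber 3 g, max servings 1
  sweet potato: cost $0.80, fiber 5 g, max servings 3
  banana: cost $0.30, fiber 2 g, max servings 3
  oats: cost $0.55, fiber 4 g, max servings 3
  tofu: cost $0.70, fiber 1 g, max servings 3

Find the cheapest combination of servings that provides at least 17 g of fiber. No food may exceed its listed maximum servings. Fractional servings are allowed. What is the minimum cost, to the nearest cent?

Cost per g of fiber: oats $0.1375, banana $0.1500, sweet potato $0.1600, orange $0.1833, tofu $0.7000.
Take 3 servings of oats: +12.0 g fiber for $1.65 (total $1.65, still need 5.0 g).
Take 2.5 servings of banana: +5.0 g fiber for $0.75 (total $2.40, still need 0.0 g).
Filling from the cheapest source first is optimal under one linear minimum: $2.40.

$2.40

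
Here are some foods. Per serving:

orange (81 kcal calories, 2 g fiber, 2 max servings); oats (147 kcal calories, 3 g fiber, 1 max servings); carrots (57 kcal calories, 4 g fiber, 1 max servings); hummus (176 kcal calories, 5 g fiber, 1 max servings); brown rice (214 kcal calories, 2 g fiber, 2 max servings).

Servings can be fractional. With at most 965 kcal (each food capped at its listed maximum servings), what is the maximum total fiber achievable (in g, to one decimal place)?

20.0 g

Fiber per kcal: carrots 0.07018, hummus 0.02841, orange 0.02469, oats 0.02041, brown rice 0.009346.
Take 1 serving of carrots: uses 57 kcal, +4.0 g fiber (running total 4.0 g).
Take 1 serving of hummus: uses 176 kcal, +5.0 g fiber (running total 9.0 g).
Take 2 servings of orange: uses 162 kcal, +4.0 g fiber (running total 13.0 g).
Take 1 serving of oats: uses 147 kcal, +3.0 g fiber (running total 16.0 g).
Take 1.977 servings of brown rice: uses 423 kcal, +4.0 g fiber (running total 20.0 g).
Filling greedily by fiber-per-kcal is optimal for one linear limit, giving 20.0 g.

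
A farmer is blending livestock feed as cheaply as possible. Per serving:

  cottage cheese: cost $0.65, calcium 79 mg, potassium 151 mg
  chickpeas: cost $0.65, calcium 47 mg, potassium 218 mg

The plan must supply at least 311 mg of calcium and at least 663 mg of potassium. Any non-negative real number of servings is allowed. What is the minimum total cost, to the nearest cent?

An LP optimum is at a vertex; with two nutrient constraints at most two foods are used. Check each candidate.
cottage cheese only: max(311/79, 663/151) = 4.391 servings → $2.85.
chickpeas only: max(311/47, 663/218) = 6.617 servings → $4.30.
cottage cheese + chickpeas with both tight: 3.618 servings and 0.5349 servings → $2.70.
So the least-cost plan costs $2.70.

$2.70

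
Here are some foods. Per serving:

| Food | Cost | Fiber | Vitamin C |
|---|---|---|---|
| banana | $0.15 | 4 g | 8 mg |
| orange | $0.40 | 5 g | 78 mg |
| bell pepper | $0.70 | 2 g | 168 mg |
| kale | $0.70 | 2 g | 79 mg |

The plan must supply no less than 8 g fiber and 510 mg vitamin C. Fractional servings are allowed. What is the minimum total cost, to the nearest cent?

Check every corner: each single food scaled to meet both minima, and each pair solved so both constraints bind.
banana only: max(8/4, 510/8) = 63.75 servings → $9.56.
orange only: max(8/5, 510/78) = 6.538 servings → $2.62.
bell pepper only: max(8/2, 510/168) = 4 servings → $2.80.
kale only: max(8/2, 510/79) = 6.456 servings → $4.52.
banana + orange with both targets exact would need a negative amount; discard.
banana + bell pepper with both tight: 0.4939 servings and 3.012 servings → $2.18.
banana + kale: the both-tight solution has a negative serving — not a feasible corner.
orange + bell pepper with both tight: 0.4737 servings and 2.816 servings → $2.16.
orange + kale: intersection lies outside the first quadrant.
bell pepper + kale with both tight: 2.18 servings and 1.82 servings → $2.80.
The minimum over all feasible corners is $2.16.

$2.16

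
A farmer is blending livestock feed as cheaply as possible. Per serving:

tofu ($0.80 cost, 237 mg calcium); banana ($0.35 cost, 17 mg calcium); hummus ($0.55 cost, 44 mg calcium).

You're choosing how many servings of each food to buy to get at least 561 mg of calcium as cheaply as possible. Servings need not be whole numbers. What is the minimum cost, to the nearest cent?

$1.89

Cost per mg of calcium: tofu $0.0034, hummus $0.0125, banana $0.0206.
With no serving limits, use only tofu: 561 mg / 237 mg = 2.367 servings × $0.80 = $1.89.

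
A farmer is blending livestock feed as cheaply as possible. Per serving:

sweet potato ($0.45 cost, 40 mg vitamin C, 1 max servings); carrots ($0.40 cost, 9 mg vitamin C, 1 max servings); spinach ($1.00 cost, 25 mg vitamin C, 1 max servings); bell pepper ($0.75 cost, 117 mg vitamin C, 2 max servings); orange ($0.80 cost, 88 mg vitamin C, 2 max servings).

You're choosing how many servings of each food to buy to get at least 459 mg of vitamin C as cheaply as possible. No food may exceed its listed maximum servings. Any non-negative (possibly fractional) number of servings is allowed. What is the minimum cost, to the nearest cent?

Cost per mg of vitamin C: bell pepper $0.0064, orange $0.0091, sweet potato $0.0112, spinach $0.0400, carrots $0.0444.
Take 2 servings of bell pepper: +234.0 mg vitamin C for $1.50 (total $1.50, still need 225.0 mg).
Take 2 servings of orange: +176.0 mg vitamin C for $1.60 (total $3.10, still need 49.0 mg).
Take 1 serving of sweet potato: +40.0 mg vitamin C for $0.45 (total $3.55, still need 9.0 mg).
Take 0.36 servings of spinach: +9.0 mg vitamin C for $0.36 (total $3.91, still need 0.0 mg).
Greedy by cheapest-per-mg is optimal for a single linear constraint, so the minimum cost is $3.91.

$3.91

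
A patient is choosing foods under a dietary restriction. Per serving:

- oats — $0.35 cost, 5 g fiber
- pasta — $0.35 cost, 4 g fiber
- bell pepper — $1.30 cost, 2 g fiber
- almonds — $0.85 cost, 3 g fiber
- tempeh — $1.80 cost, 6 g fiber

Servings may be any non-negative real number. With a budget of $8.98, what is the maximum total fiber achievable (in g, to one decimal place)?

128.3 g

Fiber per dollar: oats 14.29, pasta 11.43, almonds 3.529, tempeh 3.333, bell pepper 1.538.
With no serving limits, spend the whole cost allowance on oats: $8.98 / $0.35 × 5 g = 128.3 g.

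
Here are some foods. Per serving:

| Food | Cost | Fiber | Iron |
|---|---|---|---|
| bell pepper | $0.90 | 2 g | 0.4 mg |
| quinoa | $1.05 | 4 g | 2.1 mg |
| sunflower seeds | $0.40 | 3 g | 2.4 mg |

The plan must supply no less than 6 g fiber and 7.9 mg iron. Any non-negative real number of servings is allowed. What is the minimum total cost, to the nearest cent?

bell pepper only: max(6/2, 7.9/0.4) = 19.75 servings → $17.77.
quinoa only: max(6/4, 7.9/2.1) = 3.762 servings → $3.95.
sunflower seeds only: max(6/3, 7.9/2.4) = 3.292 servings → $1.32.
bell pepper + quinoa: intersection lies outside the first quadrant.
bell pepper + sunflower seeds: the both-tight solution has a negative serving — not a feasible corner.
quinoa + sunflower seeds with both targets exact would need a negative amount; discard.
So the least-cost plan costs $1.32.

$1.32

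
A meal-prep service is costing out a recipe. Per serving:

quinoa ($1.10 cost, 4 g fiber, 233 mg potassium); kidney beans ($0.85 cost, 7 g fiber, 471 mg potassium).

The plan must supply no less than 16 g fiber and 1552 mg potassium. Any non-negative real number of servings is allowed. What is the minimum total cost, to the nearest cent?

$2.80

A basic optimal solution has at most two foods positive. Try each food alone and each pair with both targets met exactly.
quinoa only: max(16/4, 1552/233) = 6.661 servings → $7.33.
kidney beans only: max(16/7, 1552/471) = 3.295 servings → $2.80.
quinoa + kidney beans: intersection lies outside the first quadrant.
The minimum over all feasible corners is $2.80.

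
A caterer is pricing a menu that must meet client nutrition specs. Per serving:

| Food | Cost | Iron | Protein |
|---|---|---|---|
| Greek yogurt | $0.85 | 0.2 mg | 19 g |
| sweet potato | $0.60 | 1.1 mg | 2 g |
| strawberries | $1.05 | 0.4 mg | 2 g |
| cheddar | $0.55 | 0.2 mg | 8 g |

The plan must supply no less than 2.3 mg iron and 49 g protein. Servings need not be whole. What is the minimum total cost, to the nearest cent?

$3.04

With two linear requirements the optimum uses one or two foods; enumerate the corners.
Greek yogurt only: max(2.3/0.2, 49/19) = 11.5 servings → $9.78.
sweet potato only: max(2.3/1.1, 49/2) = 24.5 servings → $14.70.
strawberries only: max(2.3/0.4, 49/2) = 24.5 servings → $25.73.
cheddar only: max(2.3/0.2, 49/8) = 11.5 servings → $6.33.
Greek yogurt + sweet potato with both tight: 2.405 servings and 1.654 servings → $3.04.
Greek yogurt + strawberries with both tight: 2.083 servings and 4.708 servings → $6.71.
Greek yogurt + cheddar: the both-tight solution has a negative serving — not a feasible corner.
sweet potato + strawberries: intersection lies outside the first quadrant.
sweet potato + cheddar with both tight: 1.024 servings and 5.869 servings → $3.84.
strawberries + cheddar with both tight: 3.071 servings and 5.357 servings → $6.17.
The minimum over all feasible corners is $3.04.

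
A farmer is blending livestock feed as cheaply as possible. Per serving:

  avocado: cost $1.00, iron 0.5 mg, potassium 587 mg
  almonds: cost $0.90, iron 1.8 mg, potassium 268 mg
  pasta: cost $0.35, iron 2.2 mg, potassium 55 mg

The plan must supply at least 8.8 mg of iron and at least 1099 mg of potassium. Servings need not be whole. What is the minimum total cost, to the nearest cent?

$2.81

With two linear requirements the optimum uses one or two foods; enumerate the corners.
avocado only: max(8.8/0.5, 1099/587) = 17.6 servings → $17.60.
almonds only: max(8.8/1.8, 1099/268) = 4.889 servings → $4.40.
pasta only: max(8.8/2.2, 1099/55) = 19.98 servings → $6.99.
avocado + almonds with both targets exact would need a negative amount; discard.
avocado + pasta with both tight: 1.53 servings and 3.652 servings → $2.81.
almonds + pasta with both tight: 3.942 servings and 0.775 servings → $3.82.
The minimum over all feasible corners is $2.81.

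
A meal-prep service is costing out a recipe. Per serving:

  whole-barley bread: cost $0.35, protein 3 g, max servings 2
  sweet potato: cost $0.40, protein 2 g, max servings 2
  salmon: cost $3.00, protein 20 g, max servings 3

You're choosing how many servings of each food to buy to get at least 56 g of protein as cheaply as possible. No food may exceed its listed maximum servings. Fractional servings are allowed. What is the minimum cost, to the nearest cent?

$8.20

Cost per g of protein: whole-barley bread $0.1167, salmon $0.1500, sweet potato $0.2000.
Take 2 servings of whole-barley bread: +6.0 g protein for $0.70 (total $0.70, still need 50.0 g).
Take 2.5 servings of salmon: +50.0 g protein for $7.50 (total $8.20, still need 0.0 g).
Greedy by cheapest-per-g is optimal for a single linear constraint, so the minimum cost is $8.20.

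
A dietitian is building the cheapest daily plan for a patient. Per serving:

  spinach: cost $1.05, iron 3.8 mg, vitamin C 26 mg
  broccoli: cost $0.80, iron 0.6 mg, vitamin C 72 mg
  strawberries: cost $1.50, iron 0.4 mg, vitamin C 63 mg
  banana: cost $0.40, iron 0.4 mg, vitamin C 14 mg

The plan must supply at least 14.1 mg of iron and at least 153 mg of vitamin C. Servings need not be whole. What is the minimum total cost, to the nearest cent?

The cheapest plan sits at a corner of the feasible region — with two constraints it uses at most two foods.
spinach only: max(14.1/3.8, 153/26) = 5.885 servings → $6.18.
broccoli only: max(14.1/0.6, 153/72) = 23.5 servings → $18.80.
strawberries only: max(14.1/0.4, 153/63) = 35.25 servings → $52.88.
banana only: max(14.1/0.4, 153/14) = 35.25 servings → $14.10.
spinach + broccoli with both tight: 3.579 servings and 0.8326 servings → $4.42.
spinach + strawberries with both tight: 3.612 servings and 0.938 servings → $5.20.
spinach + banana with both tight: 3.182 servings and 5.019 servings → $5.35.
broccoli + strawberries: intersection lies outside the first quadrant.
broccoli + banana: the both-tight solution has a negative serving — not a feasible corner.
strawberries + banana: the both-tight solution has a negative serving — not a feasible corner.
So the least-cost plan costs $4.42.

$4.42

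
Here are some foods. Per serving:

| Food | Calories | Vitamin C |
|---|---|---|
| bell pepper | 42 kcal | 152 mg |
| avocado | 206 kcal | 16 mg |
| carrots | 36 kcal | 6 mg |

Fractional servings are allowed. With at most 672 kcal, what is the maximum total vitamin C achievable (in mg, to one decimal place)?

Vitamin C per kcal: bell pepper 3.619, carrots 0.1667, avocado 0.07767.
With no serving limits, spend the whole calories allowance on bell pepper: 672 kcal / 42 kcal × 152 mg = 2432.0 mg.

2432.0 mg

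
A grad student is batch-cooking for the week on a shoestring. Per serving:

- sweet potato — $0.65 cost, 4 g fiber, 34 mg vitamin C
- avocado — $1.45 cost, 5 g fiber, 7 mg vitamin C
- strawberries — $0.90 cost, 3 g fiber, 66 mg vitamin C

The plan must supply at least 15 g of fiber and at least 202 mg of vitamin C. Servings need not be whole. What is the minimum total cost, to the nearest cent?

$3.20

sweet potato only: max(15/4, 202/34) = 5.941 servings → $3.86.
avocado only: max(15/5, 202/7) = 28.86 servings → $41.84.
strawberries only: max(15/3, 202/66) = 5 servings → $4.50.
sweet potato + avocado: the both-tight solution has a negative serving — not a feasible corner.
sweet potato + strawberries with both tight: 2.37 servings and 1.84 servings → $3.20.
avocado + strawberries with both tight: 1.243 servings and 2.929 servings → $4.44.
The minimum over all feasible corners is $3.20.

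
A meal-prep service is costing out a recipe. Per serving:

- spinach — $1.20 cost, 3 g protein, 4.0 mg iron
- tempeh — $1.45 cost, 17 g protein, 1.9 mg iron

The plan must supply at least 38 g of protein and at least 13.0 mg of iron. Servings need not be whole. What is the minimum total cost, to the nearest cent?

spinach only: max(38/3, 13.0/4.0) = 12.67 servings → $15.20.
tempeh only: max(38/17, 13.0/1.9) = 6.842 servings → $9.92.
spinach + tempeh with both tight: 2.388 servings and 1.814 servings → $5.50.
The minimum over all feasible corners is $5.50.

$5.50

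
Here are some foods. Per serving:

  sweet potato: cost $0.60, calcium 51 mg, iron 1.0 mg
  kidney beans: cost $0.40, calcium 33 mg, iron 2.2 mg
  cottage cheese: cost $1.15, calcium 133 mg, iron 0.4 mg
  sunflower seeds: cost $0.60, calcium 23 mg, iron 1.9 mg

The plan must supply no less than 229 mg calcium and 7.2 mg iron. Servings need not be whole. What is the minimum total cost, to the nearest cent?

$2.34

At the optimum either one food covers both requirements or two foods hit both targets exactly; no other combination can be cheaper.
sweet potato only: max(229/51, 7.2/1.0) = 7.2 servings → $4.32.
kidney beans only: max(229/33, 7.2/2.2) = 6.939 servings → $2.78.
cottage cheese only: max(229/133, 7.2/0.4) = 18 servings → $20.70.
sunflower seeds only: max(229/23, 7.2/1.9) = 9.957 servings → $5.97.
sweet potato + kidney beans with both tight: 3.361 servings and 1.745 servings → $2.71.
sweet potato + cottage cheese with both targets exact would need a negative amount; discard.
sweet potato + sunflower seeds with both tight: 3.647 servings and 1.87 servings → $3.31.
kidney beans + cottage cheese with both tight: 3.099 servings and 0.9528 servings → $2.34.
kidney beans + sunflower seeds: the both-tight solution has a negative serving — not a feasible corner.
cottage cheese + sunflower seeds with both tight: 1.107 servings and 3.556 servings → $3.41.
Cheapest feasible corner: $2.34.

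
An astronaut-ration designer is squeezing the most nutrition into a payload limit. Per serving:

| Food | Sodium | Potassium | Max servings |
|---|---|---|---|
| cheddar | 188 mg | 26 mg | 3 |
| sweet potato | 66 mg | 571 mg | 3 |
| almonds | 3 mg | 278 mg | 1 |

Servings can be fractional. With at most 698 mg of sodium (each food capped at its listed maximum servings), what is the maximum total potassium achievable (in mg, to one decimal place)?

Potassium per mg sodium: almonds 92.67, sweet potato 8.652, cheddar 0.1383.
Take 1 serving of almonds: uses 3 mg sodium, +278.0 mg potassium (running total 278.0 mg).
Take 3 servings of sweet potato: uses 198 mg sodium, +1713.0 mg potassium (running total 1991.0 mg).
Take 2.644 servings of cheddar: uses 497 mg sodium, +68.7 mg potassium (running total 2059.7 mg).
Filling greedily by potassium-per-mg sodium is optimal for one linear limit, giving 2059.7 mg.

2059.7 mg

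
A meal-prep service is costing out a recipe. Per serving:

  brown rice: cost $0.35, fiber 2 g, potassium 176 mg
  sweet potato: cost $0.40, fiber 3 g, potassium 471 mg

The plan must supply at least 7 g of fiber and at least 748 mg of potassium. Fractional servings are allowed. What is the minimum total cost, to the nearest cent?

$0.93

brown rice only: max(7/2, 748/176) = 4.25 servings → $1.49.
sweet potato only: max(7/3, 748/471) = 2.333 servings → $0.93.
brown rice + sweet potato with both tight: 2.543 servings and 0.6377 servings → $1.15.
Cheapest feasible corner: $0.93.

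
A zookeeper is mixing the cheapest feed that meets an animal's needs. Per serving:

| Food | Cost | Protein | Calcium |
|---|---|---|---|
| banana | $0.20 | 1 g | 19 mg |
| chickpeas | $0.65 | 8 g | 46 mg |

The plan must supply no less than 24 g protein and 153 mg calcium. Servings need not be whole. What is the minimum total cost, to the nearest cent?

Compare the cost at each extreme point of the feasible region.
banana only: max(24/1, 153/19) = 24 servings → $4.80.
chickpeas only: max(24/8, 153/46) = 3.326 servings → $2.16.
banana + chickpeas with both tight: 1.132 servings and 2.858 servings → $2.08.
So the least-cost plan costs $2.08.

$2.08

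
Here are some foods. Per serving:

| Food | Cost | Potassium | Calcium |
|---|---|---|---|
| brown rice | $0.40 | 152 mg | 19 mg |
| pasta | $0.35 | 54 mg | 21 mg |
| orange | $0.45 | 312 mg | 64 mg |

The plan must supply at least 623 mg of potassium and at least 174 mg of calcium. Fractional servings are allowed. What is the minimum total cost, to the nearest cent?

$1.22

Minimising a linear cost over {potassium ≥ 623, calcium ≥ 174, servings ≥ 0} — the optimum is at a vertex, using one or two foods.
brown rice only: max(623/152, 174/19) = 9.158 servings → $3.66.
pasta only: max(623/54, 174/21) = 11.54 servings → $4.04.
orange only: max(623/312, 174/64) = 2.719 servings → $1.22.
brown rice + pasta with both tight: 1.702 servings and 6.746 servings → $3.04.
brown rice + orange with both targets exact would need a negative amount; discard.
pasta + orange with both tight: 4.656 servings and 1.191 servings → $2.17.
So the least-cost plan costs $1.22.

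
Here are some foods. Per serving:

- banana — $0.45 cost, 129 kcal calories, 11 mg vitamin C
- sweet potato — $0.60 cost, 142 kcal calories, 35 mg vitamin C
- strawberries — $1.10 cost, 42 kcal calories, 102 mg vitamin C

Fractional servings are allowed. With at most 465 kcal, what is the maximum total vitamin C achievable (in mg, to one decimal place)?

1129.3 mg

Vitamin C per kcal: strawberries 2.429, sweet potato 0.2465, banana 0.08527.
With no serving limits, spend the whole calories allowance on strawberries: 465 kcal / 42 kcal × 102 mg = 1129.3 mg.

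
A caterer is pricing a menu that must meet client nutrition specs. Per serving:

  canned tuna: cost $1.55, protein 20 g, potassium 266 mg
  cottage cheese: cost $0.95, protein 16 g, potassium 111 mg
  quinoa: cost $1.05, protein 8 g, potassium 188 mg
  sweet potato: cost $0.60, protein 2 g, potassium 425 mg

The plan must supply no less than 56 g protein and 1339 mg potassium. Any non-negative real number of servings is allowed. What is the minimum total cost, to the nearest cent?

$4.44

For a min-cost LP with two ≥-constraints, a basic feasible solution has at most two positive variables.
canned tuna only: max(56/20, 1339/266) = 5.034 servings → $7.80.
cottage cheese only: max(56/16, 1339/111) = 12.06 servings → $11.46.
quinoa only: max(56/8, 1339/188) = 7.122 servings → $7.48.
sweet potato only: max(56/2, 1339/425) = 28 servings → $16.80.
canned tuna + cottage cheese: the both-tight solution has a negative serving — not a feasible corner.
canned tuna + quinoa: the both-tight solution has a negative serving — not a feasible corner.
canned tuna + sweet potato with both tight: 2.651 servings and 1.491 servings → $5.00.
cottage cheese + quinoa: the both-tight solution has a negative serving — not a feasible corner.
cottage cheese + sweet potato with both tight: 3.211 servings and 2.312 servings → $4.44.
quinoa + sweet potato with both tight: 6.985 servings and 0.06085 servings → $7.37.
Cheapest feasible corner: $4.44.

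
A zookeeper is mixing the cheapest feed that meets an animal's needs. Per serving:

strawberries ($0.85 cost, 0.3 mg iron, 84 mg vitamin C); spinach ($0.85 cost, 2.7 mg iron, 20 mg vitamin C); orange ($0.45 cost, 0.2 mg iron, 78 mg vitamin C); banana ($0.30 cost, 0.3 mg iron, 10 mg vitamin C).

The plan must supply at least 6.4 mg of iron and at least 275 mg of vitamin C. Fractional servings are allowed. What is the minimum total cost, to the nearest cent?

$3.17

Two binding constraints pin down two serving amounts, so the optimal mix uses at most two foods. The candidates are each food alone (scaled to the tighter of iron/vitamin C) and each pair with both constraints tight.
strawberries only: max(6.4/0.3, 275/84) = 21.33 servings → $18.13.
spinach only: max(6.4/2.7, 275/20) = 13.75 servings → $11.69.
orange only: max(6.4/0.2, 275/78) = 32 servings → $14.40.
banana only: max(6.4/0.3, 275/10) = 27.5 servings → $8.25.
strawberries + spinach with both tight: 2.783 servings and 2.061 servings → $4.12.
strawberries + orange with both targets exact would need a negative amount; discard.
strawberries + banana with both tight: 0.8333 servings and 20.5 servings → $6.86.
spinach + orange with both tight: 2.15 servings and 2.974 servings → $3.17.
spinach + banana: the both-tight solution has a negative serving — not a feasible corner.
orange + banana with both tight: 0.8645 servings and 20.76 servings → $6.62.
The minimum over all feasible corners is $3.17.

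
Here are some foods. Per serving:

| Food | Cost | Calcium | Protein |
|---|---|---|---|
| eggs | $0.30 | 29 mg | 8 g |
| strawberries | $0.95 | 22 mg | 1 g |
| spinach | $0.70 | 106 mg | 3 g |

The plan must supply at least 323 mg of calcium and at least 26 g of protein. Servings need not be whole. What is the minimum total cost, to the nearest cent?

An LP optimum is at a vertex; with two nutrient constraints at most two foods are used. Check each candidate.
eggs only: max(323/29, 26/8) = 11.14 servings → $3.34.
strawberries only: max(323/22, 26/1) = 26 servings → $24.70.
spinach only: max(323/106, 26/3) = 8.667 servings → $6.07.
eggs + strawberries with both tight: 1.694 servings and 12.45 servings → $12.33.
eggs + spinach with both tight: 2.348 servings and 2.405 servings → $2.39.
strawberries + spinach: the both-tight solution has a negative serving — not a feasible corner.
So the least-cost plan costs $2.39.

$2.39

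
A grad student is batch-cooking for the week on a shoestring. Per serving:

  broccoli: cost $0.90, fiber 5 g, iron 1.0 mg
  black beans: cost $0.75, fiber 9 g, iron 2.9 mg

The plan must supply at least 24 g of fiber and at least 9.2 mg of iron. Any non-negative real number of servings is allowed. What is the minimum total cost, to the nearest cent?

At the optimum either one food covers both requirements or two foods hit both targets exactly; no other combination can be cheaper.
broccoli only: max(24/5, 9.2/1.0) = 9.2 servings → $8.28.
black beans only: max(24/9, 9.2/2.9) = 3.172 servings → $2.38.
broccoli + black beans: intersection lies outside the first quadrant.
So the least-cost plan costs $2.38.

$2.38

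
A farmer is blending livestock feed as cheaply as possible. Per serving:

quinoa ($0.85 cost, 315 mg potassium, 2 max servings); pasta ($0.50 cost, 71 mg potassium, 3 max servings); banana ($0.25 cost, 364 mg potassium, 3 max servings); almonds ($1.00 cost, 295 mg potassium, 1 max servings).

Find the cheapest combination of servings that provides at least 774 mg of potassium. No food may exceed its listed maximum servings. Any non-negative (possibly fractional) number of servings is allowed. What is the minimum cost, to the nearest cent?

Cost per mg of potassium: banana $0.0007, quinoa $0.0027, almonds $0.0034, pasta $0.0070.
Take 2.126 servings of banana: +774.0 mg potassium for $0.53 (total $0.53, still need 0.0 mg).
Filling from the cheapest source first is optimal under one linear minimum: $0.53.

$0.53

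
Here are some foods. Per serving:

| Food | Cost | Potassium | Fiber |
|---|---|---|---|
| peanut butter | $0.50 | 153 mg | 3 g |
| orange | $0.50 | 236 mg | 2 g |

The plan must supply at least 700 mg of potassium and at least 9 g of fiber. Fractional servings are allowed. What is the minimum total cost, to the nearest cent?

$1.80

Minimising a linear cost over {potassium ≥ 700, fiber ≥ 9, servings ≥ 0} — the optimum is at a vertex, using one or two foods.
peanut butter only: max(700/153, 9/3) = 4.575 servings → $2.29.
orange only: max(700/236, 9/2) = 4.5 servings → $2.25.
peanut butter + orange with both tight: 1.801 servings and 1.799 servings → $1.80.
Cheapest feasible corner: $1.80.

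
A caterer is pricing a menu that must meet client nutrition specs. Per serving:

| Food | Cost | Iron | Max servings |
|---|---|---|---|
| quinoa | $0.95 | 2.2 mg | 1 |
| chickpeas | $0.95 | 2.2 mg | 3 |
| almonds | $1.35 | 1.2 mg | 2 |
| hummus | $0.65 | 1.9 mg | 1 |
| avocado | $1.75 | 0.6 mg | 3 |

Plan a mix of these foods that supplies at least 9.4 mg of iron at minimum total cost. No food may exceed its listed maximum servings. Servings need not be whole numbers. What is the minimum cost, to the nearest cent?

Cost per mg of iron: hummus $0.3421, quinoa $0.4318, chickpeas $0.4318, almonds $1.1250, avocado $2.9167.
Take 1 serving of hummus: +1.9 mg iron for $0.65 (total $0.65, still need 7.5 mg).
Take 1 serving of quinoa: +2.2 mg iron for $0.95 (total $1.60, still need 5.3 mg).
Take 2.409 servings of chickpeas: +5.3 mg iron for $2.29 (total $3.89, still need 0.0 mg).
Filling from the cheapest source first is optimal under one linear minimum: $3.89.

$3.89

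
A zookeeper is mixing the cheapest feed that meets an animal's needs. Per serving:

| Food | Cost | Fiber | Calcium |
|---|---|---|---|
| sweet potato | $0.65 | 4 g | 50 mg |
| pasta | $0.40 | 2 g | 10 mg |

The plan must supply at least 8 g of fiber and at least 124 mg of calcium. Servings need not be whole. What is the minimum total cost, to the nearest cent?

Two binding constraints pin down two serving amounts, so the optimal mix uses at most two foods. The candidates are each food alone (scaled to the tighter of fiber/calcium) and each pair with both constraints tight.
sweet potato only: max(8/4, 124/50) = 2.48 servings → $1.61.
pasta only: max(8/2, 124/10) = 12.4 servings → $4.96.
sweet potato + pasta with both targets exact would need a negative amount; discard.
So the least-cost plan costs $1.61.

$1.61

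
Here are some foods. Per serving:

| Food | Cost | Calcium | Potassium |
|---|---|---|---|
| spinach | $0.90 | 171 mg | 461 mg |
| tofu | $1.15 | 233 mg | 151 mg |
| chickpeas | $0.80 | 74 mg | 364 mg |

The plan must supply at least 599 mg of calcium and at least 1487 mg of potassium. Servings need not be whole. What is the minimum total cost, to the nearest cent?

$3.13

Check every corner: each single food scaled to meet both minima, and each pair solved so both constraints bind.
spinach only: max(599/171, 1487/461) = 3.503 servings → $3.15.
tofu only: max(599/233, 1487/151) = 9.848 servings → $11.32.
chickpeas only: max(599/74, 1487/364) = 8.095 servings → $6.48.
spinach + tofu with both tight: 3.138 servings and 0.2679 servings → $3.13.
spinach + chickpeas: the both-tight solution has a negative serving — not a feasible corner.
tofu + chickpeas with both tight: 1.467 servings and 3.477 servings → $4.47.
Cheapest feasible corner: $3.13.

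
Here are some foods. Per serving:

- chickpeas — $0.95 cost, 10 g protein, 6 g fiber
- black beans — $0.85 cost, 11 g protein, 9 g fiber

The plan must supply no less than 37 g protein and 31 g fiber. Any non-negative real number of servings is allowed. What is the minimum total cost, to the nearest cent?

chickpeas only: max(37/10, 31/6) = 5.167 servings → $4.91.
black beans only: max(37/11, 31/9) = 3.444 servings → $2.93.
chickpeas + black beans: intersection lies outside the first quadrant.
Cheapest feasible corner: $2.93.

$2.93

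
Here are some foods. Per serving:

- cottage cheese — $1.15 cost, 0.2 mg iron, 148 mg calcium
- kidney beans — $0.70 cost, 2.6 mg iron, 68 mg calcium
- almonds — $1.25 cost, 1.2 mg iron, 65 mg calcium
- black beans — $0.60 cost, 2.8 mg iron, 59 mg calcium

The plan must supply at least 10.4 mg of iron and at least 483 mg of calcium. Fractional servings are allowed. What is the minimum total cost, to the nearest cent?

Compare the cost at each extreme point of the feasible region.
cottage cheese only: max(10.4/0.2, 483/148) = 52 servings → $59.80.
kidney beans only: max(10.4/2.6, 483/68) = 7.103 servings → $4.97.
almonds only: max(10.4/1.2, 483/65) = 8.667 servings → $10.83.
black beans only: max(10.4/2.8, 483/59) = 8.186 servings → $4.91.
cottage cheese + kidney beans with both tight: 1.478 servings and 3.886 servings → $4.42.
cottage cheese + almonds: the both-tight solution has a negative serving — not a feasible corner.
cottage cheese + black beans with both tight: 1.835 servings and 3.583 servings → $4.26.
kidney beans + almonds with both tight: 1.103 servings and 6.277 servings → $8.62.
kidney beans + black beans with both targets exact would need a negative amount; discard.
almonds + black beans with both tight: 6.644 servings and 0.8669 servings → $8.82.
Cheapest feasible corner: $4.26.

$4.26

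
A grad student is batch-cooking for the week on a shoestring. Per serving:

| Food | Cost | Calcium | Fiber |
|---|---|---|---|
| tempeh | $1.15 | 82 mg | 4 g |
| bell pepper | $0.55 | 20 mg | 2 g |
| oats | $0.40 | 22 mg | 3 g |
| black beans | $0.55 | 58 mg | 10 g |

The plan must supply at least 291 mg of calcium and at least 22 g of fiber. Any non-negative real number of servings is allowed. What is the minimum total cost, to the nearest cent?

$2.76

For a min-cost LP with two ≥-constraints, a basic feasible solution has at most two positive variables.
tempeh only: max(291/82, 22/4) = 5.5 servings → $6.33.
bell pepper only: max(291/20, 22/2) = 14.55 servings → $8.00.
oats only: max(291/22, 22/3) = 13.23 servings → $5.29.
black beans only: max(291/58, 22/10) = 5.017 servings → $2.76.
tempeh + bell pepper with both tight: 1.69 servings and 7.619 servings → $6.13.
tempeh + oats with both tight: 2.462 servings and 4.051 servings → $4.45.
tempeh + black beans with both tight: 2.779 servings and 1.088 servings → $3.79.
bell pepper + oats: the both-tight solution has a negative serving — not a feasible corner.
bell pepper + black beans: the both-tight solution has a negative serving — not a feasible corner.
oats + black beans: intersection lies outside the first quadrant.
Cheapest feasible corner: $2.76.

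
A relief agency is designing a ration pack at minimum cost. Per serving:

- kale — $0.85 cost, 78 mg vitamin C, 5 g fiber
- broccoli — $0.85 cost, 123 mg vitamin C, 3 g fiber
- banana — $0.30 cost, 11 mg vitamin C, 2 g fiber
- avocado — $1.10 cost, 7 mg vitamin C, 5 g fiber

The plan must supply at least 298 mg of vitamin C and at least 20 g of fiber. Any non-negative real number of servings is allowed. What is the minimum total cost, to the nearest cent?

$3.37

A basic optimal solution has at most two foods positive. Try each food alone and each pair with both targets met exactly.
kale only: max(298/78, 20/5) = 4 servings → $3.40.
broccoli only: max(298/123, 20/3) = 6.667 servings → $5.67.
banana only: max(298/11, 20/2) = 27.09 servings → $8.13.
avocado only: max(298/7, 20/5) = 42.57 servings → $46.83.
kale + broccoli with both targets exact would need a negative amount; discard.
kale + banana with both tight: 3.723 servings and 0.6931 servings → $3.37.
kale + avocado with both tight: 3.803 servings and 0.1972 servings → $3.45.
broccoli + banana with both tight: 1.765 servings and 7.352 servings → $3.71.
broccoli + avocado with both tight: 2.273 servings and 2.636 servings → $4.83.
banana + avocado: intersection lies outside the first quadrant.
The minimum over all feasible corners is $3.37.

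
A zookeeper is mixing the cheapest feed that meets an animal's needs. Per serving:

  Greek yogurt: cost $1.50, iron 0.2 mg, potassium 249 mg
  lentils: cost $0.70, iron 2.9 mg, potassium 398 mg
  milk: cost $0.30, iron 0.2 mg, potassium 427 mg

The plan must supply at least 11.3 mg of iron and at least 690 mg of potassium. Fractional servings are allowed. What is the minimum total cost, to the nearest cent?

$2.73

Minimising a linear cost over {iron ≥ 11.3, potassium ≥ 690, servings ≥ 0} — the optimum is at a vertex, using one or two foods.
Greek yogurt only: max(11.3/0.2, 690/249) = 56.5 servings → $84.75.
lentils only: max(11.3/2.9, 690/398) = 3.897 servings → $2.73.
milk only: max(11.3/0.2, 690/427) = 56.5 servings → $16.95.
Greek yogurt + lentils with both targets exact would need a negative amount; discard.
Greek yogurt + milk: the both-tight solution has a negative serving — not a feasible corner.
lentils + milk: the both-tight solution has a negative serving — not a feasible corner.
So the least-cost plan costs $2.73.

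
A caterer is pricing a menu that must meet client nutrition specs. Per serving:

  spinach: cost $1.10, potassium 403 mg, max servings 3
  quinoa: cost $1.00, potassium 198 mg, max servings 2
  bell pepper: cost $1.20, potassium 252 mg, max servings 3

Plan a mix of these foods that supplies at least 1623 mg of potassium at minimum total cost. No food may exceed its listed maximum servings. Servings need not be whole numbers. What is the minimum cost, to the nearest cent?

$5.27

Cost per mg of potassium: spinach $0.0027, bell pepper $0.0048, quinoa $0.0051.
Take 3 servings of spinach: +1209.0 mg potassium for $3.30 (total $3.30, still need 414.0 mg).
Take 1.643 servings of bell pepper: +414.0 mg potassium for $1.97 (total $5.27, still need 0.0 mg).
Greedy by cheapest-per-mg is optimal for a single linear constraint, so the minimum cost is $5.27.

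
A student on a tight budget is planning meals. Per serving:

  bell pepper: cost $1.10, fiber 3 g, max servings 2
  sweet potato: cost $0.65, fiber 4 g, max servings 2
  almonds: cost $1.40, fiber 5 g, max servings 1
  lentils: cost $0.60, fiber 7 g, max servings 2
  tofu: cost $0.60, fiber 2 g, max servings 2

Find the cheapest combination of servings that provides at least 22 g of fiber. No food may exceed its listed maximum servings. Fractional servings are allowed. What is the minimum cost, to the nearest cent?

Cost per g of fiber: lentils $0.0857, sweet potato $0.1625, almonds $0.2800, tofu $0.3000, bell pepper $0.3667.
Take 2 servings of lentils: +14.0 g fiber for $1.20 (total $1.20, still need 8.0 g).
Take 2 servings of sweet potato: +8.0 g fiber for $1.30 (total $2.50, still need 0.0 g).
Filling from the cheapest source first is optimal under one linear minimum: $2.50.

$2.50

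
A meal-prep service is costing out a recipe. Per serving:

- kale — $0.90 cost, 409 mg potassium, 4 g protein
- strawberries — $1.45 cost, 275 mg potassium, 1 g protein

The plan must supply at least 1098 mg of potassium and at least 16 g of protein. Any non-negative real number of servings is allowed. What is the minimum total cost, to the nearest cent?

This is a tiny linear program; its minimum lies at a vertex of the feasible set. List the vertices and price them.
kale only: max(1098/409, 16/4) = 4 servings → $3.60.
strawberries only: max(1098/275, 16/1) = 16 servings → $23.20.
kale + strawberries: the both-tight solution has a negative serving — not a feasible corner.
Cheapest feasible corner: $3.60.

$3.60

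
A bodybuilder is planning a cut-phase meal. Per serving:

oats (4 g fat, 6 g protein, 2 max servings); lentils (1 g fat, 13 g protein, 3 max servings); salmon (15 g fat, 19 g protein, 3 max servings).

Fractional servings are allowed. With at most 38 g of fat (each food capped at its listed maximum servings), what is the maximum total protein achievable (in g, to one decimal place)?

85.2 g

Protein per g fat: lentils 13, oats 1.5, salmon 1.267.
Take 3 servings of lentils: uses 3 g fat, +39.0 g protein (running total 39.0 g).
Take 2 servings of oats: uses 8 g fat, +12.0 g protein (running total 51.0 g).
Take 1.8 servings of salmon: uses 27 g fat, +34.2 g protein (running total 85.2 g).
Greedy by best ratio exhausts the fat allowance optimally: 85.2 g.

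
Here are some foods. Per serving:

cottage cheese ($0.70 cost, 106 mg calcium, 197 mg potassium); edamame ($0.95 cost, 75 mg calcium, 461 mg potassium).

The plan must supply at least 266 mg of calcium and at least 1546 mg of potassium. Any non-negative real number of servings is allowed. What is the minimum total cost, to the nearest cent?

$3.24

Compare the cost at each extreme point of the feasible region.
cottage cheese only: max(266/106, 1546/197) = 7.848 servings → $5.49.
edamame only: max(266/75, 1546/461) = 3.547 servings → $3.37.
cottage cheese + edamame with both tight: 0.1958 servings and 3.27 servings → $3.24.
Cheapest feasible corner: $3.24.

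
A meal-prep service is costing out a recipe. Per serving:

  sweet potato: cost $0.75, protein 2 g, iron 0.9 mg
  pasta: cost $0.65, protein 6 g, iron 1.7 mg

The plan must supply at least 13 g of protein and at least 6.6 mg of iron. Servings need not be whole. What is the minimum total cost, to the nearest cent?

$2.52

An LP optimum is at a vertex; with two nutrient constraints at most two foods are used. Check each candidate.
sweet potato only: max(13/2, 6.6/0.9) = 7.333 servings → $5.50.
pasta only: max(13/6, 6.6/1.7) = 3.882 servings → $2.52.
sweet potato + pasta: the both-tight solution has a negative serving — not a feasible corner.
Cheapest feasible corner: $2.52.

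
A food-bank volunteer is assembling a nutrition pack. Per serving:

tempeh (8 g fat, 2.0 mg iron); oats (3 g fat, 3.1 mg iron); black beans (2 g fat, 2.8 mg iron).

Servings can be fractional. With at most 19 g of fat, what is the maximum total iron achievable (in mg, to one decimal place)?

Iron per g fat: black beans 1.4, oats 1.033, tempeh 0.25.
With no serving limits, spend the whole fat allowance on black beans: 19 g / 2 g × 2.8 mg = 26.6 mg.

26.6 mg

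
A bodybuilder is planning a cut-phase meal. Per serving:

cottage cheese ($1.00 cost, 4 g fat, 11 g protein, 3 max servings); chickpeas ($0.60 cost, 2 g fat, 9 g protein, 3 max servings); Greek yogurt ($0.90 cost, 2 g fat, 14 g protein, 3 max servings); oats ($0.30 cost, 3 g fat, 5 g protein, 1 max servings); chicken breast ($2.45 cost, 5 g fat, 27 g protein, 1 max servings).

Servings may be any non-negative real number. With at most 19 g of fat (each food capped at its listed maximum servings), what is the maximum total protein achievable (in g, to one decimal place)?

Protein per g fat: Greek yogurt 7, chicken breast 5.4, chickpeas 4.5, cottage cheese 2.75, oats 1.667.
Take 3 servings of Greek yogurt: uses 6 g fat, +42.0 g protein (running total 42.0 g).
Take 1 serving of chicken breast: uses 5 g fat, +27.0 g protein (running total 69.0 g).
Take 3 servings of chickpeas: uses 6 g fat, +27.0 g protein (running total 96.0 g).
Take 0.5 servings of cottage cheese: uses 2 g fat, +5.5 g protein (running total 101.5 g).
Filling greedily by protein-per-g fat is optimal for one linear limit, giving 101.5 g.

101.5 g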